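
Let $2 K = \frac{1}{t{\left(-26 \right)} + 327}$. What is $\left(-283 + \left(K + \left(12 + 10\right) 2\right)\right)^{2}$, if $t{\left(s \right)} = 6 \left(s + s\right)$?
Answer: $\frac{51394561}{900} \approx 57105.0$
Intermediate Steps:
$t{\left(s \right)} = 12 s$ ($t{\left(s \right)} = 6 \cdot 2 s = 12 s$)
$K = \frac{1}{30}$ ($K = \frac{1}{2 \left(12 \left(-26\right) + 327\right)} = \frac{1}{2 \left(-312 + 327\right)} = \frac{1}{2 \cdot 15} = \frac{1}{2} \cdot \frac{1}{15} = \frac{1}{30} \approx 0.033333$)
$\left(-283 + \left(K + \left(12 + 10\right) 2\right)\right)^{2} = \left(-283 + \left(\frac{1}{30} + \left(12 + 10\right) 2\right)\right)^{2} = \left(-283 + \left(\frac{1}{30} + 22 \cdot 2\right)\right)^{2} = \left(-283 + \left(\frac{1}{30} + 44\right)\right)^{2} = \left(-283 + \frac{1321}{30}\right)^{2} = \left(- \frac{7169}{30}\right)^{2} = \frac{51394561}{900}$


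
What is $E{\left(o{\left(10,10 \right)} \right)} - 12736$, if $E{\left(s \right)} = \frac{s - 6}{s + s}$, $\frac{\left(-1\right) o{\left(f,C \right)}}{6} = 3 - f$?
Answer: $- \frac{89149}{7} \approx -12736.0$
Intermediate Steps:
$o{\left(f,C \right)} = -18 + 6 f$ ($o{\left(f,C \right)} = - 6 \left(3 - f\right) = -18 + 6 f$)
$E{\left(s \right)} = \frac{-6 + s}{2 s}$
$E{\left(o{\left(10,10 \right)} \right)} - 12736 = \frac{-6 + \left(-18 + 6 \cdot 10\right)}{2 \left(-18 + 6 \cdot 10\right)} - 12736 = \frac{-6 + \left(-18 + 60\right)}{2 \left(-18 + 60\right)} - 12736 = \frac{-6 + 42}{2 \cdot 42} - 12736 = \frac{1}{2} \cdot \frac{1}{42} \cdot 36 - 12736 = \frac{3}{7} - 12736 = - \frac{89149}{7}$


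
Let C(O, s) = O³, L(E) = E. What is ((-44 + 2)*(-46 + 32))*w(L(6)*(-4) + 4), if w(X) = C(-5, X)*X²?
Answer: -29400000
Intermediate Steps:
w(X) = -125*X² (w(X) = (-5)³*X² = -125*X²)
((-44 + 2)*(-46 + 32))*w(L(6)*(-4) + 4) = ((-44 + 2)*(-46 + 32))*(-125*(6*(-4) + 4)²) = (-42*(-14))*(-125*(-24 + 4)²) = 588*(-125*(-20)²) = 588*(-125*400) = 588*(-50000) = -29400000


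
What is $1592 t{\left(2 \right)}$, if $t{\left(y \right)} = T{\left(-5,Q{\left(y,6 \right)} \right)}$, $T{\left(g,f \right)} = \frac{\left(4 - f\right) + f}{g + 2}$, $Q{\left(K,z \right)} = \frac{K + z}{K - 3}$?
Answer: $- \frac{6368}{3} \approx -2122.7$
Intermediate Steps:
$Q{\left(K,z \right)} = \frac{K + z}{-3 + K}$
$T{\left(g,f \right)} = \frac{4}{2 + g}$
$t{\left(y \right)} = - \frac{4}{3}$ ($t{\left(y \right)} = \frac{4}{2 - 5} = \frac{4}{-3} = 4 \left(- \frac{1}{3}\right) = - \frac{4}{3}$)
$1592 t{\left(2 \right)} = 1592 \left(- \frac{4}{3}\right) = - \frac{6368}{3}$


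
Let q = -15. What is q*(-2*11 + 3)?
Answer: 285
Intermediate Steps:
q*(-2*11 + 3) = -15*(-2*11 + 3) = -15*(-22 + 3) = -15*(-19) = 285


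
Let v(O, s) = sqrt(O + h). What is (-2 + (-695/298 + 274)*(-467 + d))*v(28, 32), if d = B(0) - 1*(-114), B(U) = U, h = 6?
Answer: -28578417*sqrt(34)/298 ≈ -5.5919e+5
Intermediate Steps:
v(O, s) = sqrt(6 + O) (v(O, s) = sqrt(O + 6) = sqrt(6 + O))
d = 114 (d = 0 - 1*(-114) = 0 + 114 = 114)
(-2 + (-695/298 + 274)*(-467 + d))*v(28, 32) = (-2 + (-695/298 + 274)*(-467 + 114))*sqrt(6 + 28) = (-2 + (-695*1/298 + 274)*(-353))*sqrt(34) = (-2 + (-695/298 + 274)*(-353))*sqrt(34) = (-2 + (80957/298)*(-353))*sqrt(34) = (-2 - 28577821/298)*sqrt(34) = -28578417*sqrt(34)/298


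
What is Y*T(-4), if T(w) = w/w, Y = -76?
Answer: -76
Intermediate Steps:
T(w) = 1
Y*T(-4) = -76*1 = -76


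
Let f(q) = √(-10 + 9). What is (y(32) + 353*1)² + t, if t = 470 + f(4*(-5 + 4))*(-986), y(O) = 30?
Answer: 147159 - 986*I ≈ 1.4716e+5 - 986.0*I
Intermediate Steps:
f(q) = I (f(q) = √(-1) = I)
t = 470 - 986*I (t = 470 + I*(-986) = 470 - 986*I ≈ 470.0 - 986.0*I)
(y(32) + 353*1)² + t = (30 + 353*1)² + (470 - 986*I) = (30 + 353)² + (470 - 986*I) = 383² + (470 - 986*I) = 146689 + (470 - 986*I) = 147159 - 986*I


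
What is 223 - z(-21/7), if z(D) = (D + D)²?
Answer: 187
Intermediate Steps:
z(D) = 4*D² (z(D) = (2*D)² = 4*D²)
223 - z(-21/7) = 223 - 4*(-21/7)² = 223 - 4*(-21*⅐)² = 223 - 4*(-3)² = 223 - 4*9 = 223 - 1*36 = 223 - 36 = 187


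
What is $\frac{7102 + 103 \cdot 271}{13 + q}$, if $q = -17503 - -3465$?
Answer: $- \frac{7003}{2805} \approx -2.4966$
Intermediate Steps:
$q = -14038$ ($q = -17503 + 3465 = -14038$)
$\frac{7102 + 103 \cdot 271}{13 + q} = \frac{7102 + 103 \cdot 271}{13 - 14038} = \frac{7102 + 27913}{-14025} = 35015 \left(- \frac{1}{14025}\right) = - \frac{7003}{2805}$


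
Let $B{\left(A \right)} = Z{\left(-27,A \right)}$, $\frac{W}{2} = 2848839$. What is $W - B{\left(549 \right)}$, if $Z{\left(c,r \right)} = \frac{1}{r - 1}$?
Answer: $\frac{3122327543}{548} \approx 5.6977 \cdot 10^{6}$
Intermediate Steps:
$W = 5697678$ ($W = 2 \cdot 2848839 = 5697678$)
$Z{\left(c,r \right)} = \frac{1}{-1 + r}$
$B{\left(A \right)} = \frac{1}{-1 + A}$
$W - B{\left(549 \right)} = 5697678 - \frac{1}{-1 + 549} = 5697678 - \frac{1}{548} = \frac{3122327543}{548}$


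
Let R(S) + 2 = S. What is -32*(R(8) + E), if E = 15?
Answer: -672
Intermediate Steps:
R(S) = -2 + S
-32*(R(8) + E) = -32*((-2 + 8) + 15) = -32*(6 + 15) = -32*21 = -672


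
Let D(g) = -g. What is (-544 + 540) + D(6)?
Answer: -10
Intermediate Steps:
(-544 + 540) + D(6) = (-544 + 540) - 1*6 = -4 - 6 = -10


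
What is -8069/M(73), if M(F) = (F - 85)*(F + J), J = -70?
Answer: 8069/36 ≈ 224.14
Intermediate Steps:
M(F) = (-85 + F)*(-70 + F) (M(F) = (F - 85)*(F - 70) = (-85 + F)*(-70 + F))
-8069/M(73) = -8069/(5950 + 73² - 155*73) = -8069/(5950 + 5329 - 11315) = -8069/(-36) = -8069*(-1/36) = 8069/36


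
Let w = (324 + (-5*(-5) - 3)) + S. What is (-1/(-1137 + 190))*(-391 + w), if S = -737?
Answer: -782/947 ≈ -0.82577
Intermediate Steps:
w = -391 (w = (324 + (-5*(-5) - 3)) - 737 = (324 + (25 - 3)) - 737 = (324 + 22) - 737 = 346 - 737 = -391)
(-1/(-1137 + 190))*(-391 + w) = (-1/(-1137 + 190))*(-391 - 391) = -1/(-947)*(-782) = -1*(-1/947)*(-782) = (1/947)*(-782) = -782/947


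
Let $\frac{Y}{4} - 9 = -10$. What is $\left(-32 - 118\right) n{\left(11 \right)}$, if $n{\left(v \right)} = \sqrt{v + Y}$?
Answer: $- 150 \sqrt{7} \approx -396.86$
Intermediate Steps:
$Y = -4$ ($Y = 36 + 4 \left(-10\right) = 36 - 40 = -4$)
$n{\left(v \right)} = \sqrt{-4 + v}$ ($n{\left(v \right)} = \sqrt{v - 4} = \sqrt{-4 + v}$)
$\left(-32 - 118\right) n{\left(11 \right)} = \left(-32 - 118\right) \sqrt{-4 + 11} = - 150 \sqrt{7}$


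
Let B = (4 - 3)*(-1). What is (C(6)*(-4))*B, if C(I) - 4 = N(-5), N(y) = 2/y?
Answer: 72/5 ≈ 14.400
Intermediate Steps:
B = -1 (B = 1*(-1) = -1)
C(I) = 18/5 (C(I) = 4 + 2/(-5) = 4 + 2*(-⅕) = 4 - ⅖ = 18/5)
(C(6)*(-4))*B = ((18/5)*(-4))*(-1) = -72/5*(-1) = 72/5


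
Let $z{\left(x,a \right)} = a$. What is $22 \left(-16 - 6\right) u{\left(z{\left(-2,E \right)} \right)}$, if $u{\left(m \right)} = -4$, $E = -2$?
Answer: $1936$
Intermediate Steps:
$22 \left(-16 - 6\right) u{\left(z{\left(-2,E \right)} \right)} = 22 \left(-16 - 6\right) \left(-4\right) = 22 \left(-22\right) \left(-4\right) = \left(-484\right) \left(-4\right) = 1936$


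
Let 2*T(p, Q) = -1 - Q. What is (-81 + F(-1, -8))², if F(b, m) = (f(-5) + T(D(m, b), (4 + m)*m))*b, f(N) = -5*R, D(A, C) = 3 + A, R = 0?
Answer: 16641/4 ≈ 4160.3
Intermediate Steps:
f(N) = 0 (f(N) = -5*0 = 0)
T(p, Q) = -½ - Q/2 (T(p, Q) = (-1 - Q)/2 = -½ - Q/2)
F(b, m) = b*(-½ - m*(4 + m)/2) (F(b, m) = (0 + (-½ - (4 + m)*m/2))*b = (0 + (-½ - m*(4 + m)/2))*b = (-½ - m*(4 + m)/2)*b = b*(-½ - m*(4 + m)/2))
(-81 + F(-1, -8))² = (-81 - ½*(-1)*(1 - 8*(4 - 8)))² = (-81 - ½*(-1)*(1 - 8*(-4)))² = (-81 - ½*(-1)*(1 + 32))² = (-81 - ½*(-1)*33)² = (-81 + 33/2)² = (-129/2)² = 16641/4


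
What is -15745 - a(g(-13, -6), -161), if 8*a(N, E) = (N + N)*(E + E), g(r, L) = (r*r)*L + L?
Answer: -97855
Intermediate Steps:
g(r, L) = L + L*r**2 (g(r, L) = r**2*L + L = L*r**2 + L = L + L*r**2)
a(N, E) = E*N/2 (a(N, E) = ((N + N)*(E + E))/8 = ((2*N)*(2*E))/8 = (4*E*N)/8 = E*N/2)
-15745 - a(g(-13, -6), -161) = -15745 - (-161)*(-6*(1 + (-13)**2))/2 = -15745 - (-161)*(-6*(1 + 169))/2 = -15745 - (-161)*(-6*170)/2 = -15745 - (-161)*(-1020)/2 = -15745 - 1*82110 = -15745 - 82110 = -97855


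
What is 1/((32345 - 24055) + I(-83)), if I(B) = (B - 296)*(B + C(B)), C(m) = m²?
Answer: -1/2571184 ≈ -3.8893e-7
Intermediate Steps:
I(B) = (-296 + B)*(B + B²) (I(B) = (B - 296)*(B + B²) = (-296 + B)*(B + B²))
1/((32345 - 24055) + I(-83)) = 1/((32345 - 24055) - 83*(-296 + (-83)² - 295*(-83))) = 1/(8290 - 83*(-296 + 6889 + 24485)) = 1/(8290 - 83*31078) = 1/(8290 - 2579474) = 1/(-2571184) = -1/2571184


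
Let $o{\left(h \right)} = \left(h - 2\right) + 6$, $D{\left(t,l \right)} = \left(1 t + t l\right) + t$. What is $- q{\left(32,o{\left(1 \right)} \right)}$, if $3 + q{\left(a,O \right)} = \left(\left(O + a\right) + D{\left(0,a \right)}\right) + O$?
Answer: $-39$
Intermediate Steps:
$D{\left(t,l \right)} = 2 t + l t$ ($D{\left(t,l \right)} = \left(t + l t\right) + t = 2 t + l t$)
$o{\left(h \right)} = 4 + h$ ($o{\left(h \right)} = \left(-2 + h\right) + 6 = 4 + h$)
$q{\left(a,O \right)} = -3 + a + 2 O$ ($q{\left(a,O \right)} = -3 + \left(\left(\left(O + a\right) + 0 \left(2 + a\right)\right) + O\right) = -3 + \left(\left(\left(O + a\right) + 0\right) + O\right) = -3 + \left(\left(O + a\right) + O\right) = -3 + \left(a + 2 O\right) = -3 + a + 2 O$)
$- q{\left(32,o{\left(1 \right)} \right)} = - (-3 + 32 + 2 \left(4 + 1\right)) = - (-3 + 32 + 2 \cdot 5) = - (-3 + 32 + 10) = \left(-1\right) 39 = -39$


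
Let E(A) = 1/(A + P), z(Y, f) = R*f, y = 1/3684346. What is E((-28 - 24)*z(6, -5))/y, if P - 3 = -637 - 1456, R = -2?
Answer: -1842173/1305 ≈ -1411.6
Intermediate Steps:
y = 1/3684346 ≈ 2.7142e-7
P = -2090 (P = 3 + (-637 - 1456) = 3 - 2093 = -2090)
z(Y, f) = -2*f
E(A) = 1/(-2090 + A) (E(A) = 1/(A - 2090) = 1/(-2090 + A))
E((-28 - 24)*z(6, -5))/y = 1/((-2090 + (-28 - 24)*(-2*(-5)))*(1/3684346)) = 3684346/(-2090 - 52*10) = 3684346/(-2090 - 520) = 3684346/(-2610) = -1/2610*3684346 = -1842173/1305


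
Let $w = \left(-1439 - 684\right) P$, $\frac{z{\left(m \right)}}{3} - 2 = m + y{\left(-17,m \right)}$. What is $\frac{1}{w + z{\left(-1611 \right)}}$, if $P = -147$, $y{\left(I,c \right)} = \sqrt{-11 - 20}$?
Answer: $\frac{102418}{31468340265} - \frac{i \sqrt{31}}{31468340265} \approx 3.2546 \cdot 10^{-6} - 1.7693 \cdot 10^{-10} i$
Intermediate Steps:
$y{\left(I,c \right)} = i \sqrt{31}$ ($y{\left(I,c \right)} = \sqrt{-31} = i \sqrt{31}$)
$z{\left(m \right)} = 6 + 3 m + 3 i \sqrt{31}$ ($z{\left(m \right)} = 6 + 3 \left(m + i \sqrt{31}\right) = 6 + \left(3 m + 3 i \sqrt{31}\right) = 6 + 3 m + 3 i \sqrt{31}$)
$w = 312081$ ($w = \left(-1439 - 684\right) \left(-147\right) = \left(-2123\right) \left(-147\right) = 312081$)
$\frac{1}{w + z{\left(-1611 \right)}} = \frac{1}{312081 + \left(6 + 3 \left(-1611\right) + 3 i \sqrt{31}\right)} = \frac{1}{312081 + \left(6 - 4833 + 3 i \sqrt{31}\right)} = \frac{1}{312081 - \left(4827 - 3 i \sqrt{31}\right)} = \frac{1}{307254 + 3 i \sqrt{31}}$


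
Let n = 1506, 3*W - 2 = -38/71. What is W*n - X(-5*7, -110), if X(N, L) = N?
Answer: 54693/71 ≈ 770.32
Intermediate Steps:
W = 104/213 (W = 2/3 + (-38/71)/3 = 2/3 + (-38*1/71)/3 = 2/3 + (1/3)*(-38/71) = 2/3 - 38/213 = 104/213 ≈ 0.48826)
W*n - X(-5*7, -110) = (104/213)*1506 - (-5)*7 = 52208/71 - 1*(-35) = 52208/71 + 35 = 54693/71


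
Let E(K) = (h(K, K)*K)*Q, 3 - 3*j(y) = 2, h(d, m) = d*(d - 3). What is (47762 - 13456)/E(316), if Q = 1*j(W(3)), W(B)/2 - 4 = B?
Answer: 51459/15627464 ≈ 0.0032929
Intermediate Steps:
W(B) = 8 + 2*B
h(d, m) = d*(-3 + d)
j(y) = ⅓ (j(y) = 1 - ⅓*2 = 1 - ⅔ = ⅓)
Q = ⅓ (Q = 1*(⅓) = ⅓ ≈ 0.33333)
E(K) = K²*(-3 + K)/3 (E(K) = ((K*(-3 + K))*K)*(⅓) = (K²*(-3 + K))*(⅓) = K²*(-3 + K)/3)
(47762 - 13456)/E(316) = (47762 - 13456)/(((⅓)*316²*(-3 + 316))) = 34306/(((⅓)*99856*313)) = 34306/(31254928/3) = 34306*(3/31254928) = 51459/15627464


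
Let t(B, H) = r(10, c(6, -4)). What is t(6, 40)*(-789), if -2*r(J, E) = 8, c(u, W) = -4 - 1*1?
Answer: 3156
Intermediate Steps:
c(u, W) = -5 (c(u, W) = -4 - 1 = -5)
r(J, E) = -4 (r(J, E) = -½*8 = -4)
t(B, H) = -4
t(6, 40)*(-789) = -4*(-789) = 3156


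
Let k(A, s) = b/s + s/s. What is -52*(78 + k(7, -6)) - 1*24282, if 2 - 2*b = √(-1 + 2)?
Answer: -85157/3 ≈ -28386.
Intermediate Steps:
b = ½ (b = 1 - √(-1 + 2)/2 = 1 - √1/2 = 1 - ½*1 = 1 - ½ = ½ ≈ 0.50000)
k(A, s) = 1 + 1/(2*s) (k(A, s) = 1/(2*s) + s/s = 1/(2*s) + 1 = 1 + 1/(2*s))
-52*(78 + k(7, -6)) - 1*24282 = -52*(78 + (½ - 6)/(-6)) - 1*24282 = -52*(78 - ⅙*(-11/2)) - 24282 = -52*(78 + 11/12) - 24282 = -52*947/12 - 24282 = -12311/3 - 24282 = -85157/3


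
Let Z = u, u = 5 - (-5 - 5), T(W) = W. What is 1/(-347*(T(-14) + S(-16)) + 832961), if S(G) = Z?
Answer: 1/832614 ≈ 1.2010e-6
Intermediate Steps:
u = 15 (u = 5 - 1*(-10) = 5 + 10 = 15)
Z = 15
S(G) = 15
1/(-347*(T(-14) + S(-16)) + 832961) = 1/(-347*(-14 + 15) + 832961) = 1/(-347*1 + 832961) = 1/(-347 + 832961) = 1/832614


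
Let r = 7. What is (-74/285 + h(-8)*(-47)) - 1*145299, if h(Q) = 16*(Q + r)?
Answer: -41195969/285 ≈ -1.4455e+5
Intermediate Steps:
h(Q) = 112 + 16*Q (h(Q) = 16*(Q + 7) = 16*(7 + Q) = 112 + 16*Q)
(-74/285 + h(-8)*(-47)) - 1*145299 = (-74/285 + (112 + 16*(-8))*(-47)) - 1*145299 = (-74*1/285 + (112 - 128)*(-47)) - 145299 = (-74/285 - 16*(-47)) - 145299 = (-74/285 + 752) - 145299 = 214246/285 - 145299 = -41195969/285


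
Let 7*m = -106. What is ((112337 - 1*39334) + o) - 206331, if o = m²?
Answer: -6521836/49 ≈ -1.3310e+5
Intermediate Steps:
m = -106/7 (m = (⅐)*(-106) = -106/7 ≈ -15.143)
o = 11236/49 (o = (-106/7)² = 11236/49 ≈ 229.31)
((112337 - 1*39334) + o) - 206331 = ((112337 - 1*39334) + 11236/49) - 206331 = ((112337 - 39334) + 11236/49) - 206331 = (73003 + 11236/49) - 206331 = 3588383/49 - 206331 = -6521836/49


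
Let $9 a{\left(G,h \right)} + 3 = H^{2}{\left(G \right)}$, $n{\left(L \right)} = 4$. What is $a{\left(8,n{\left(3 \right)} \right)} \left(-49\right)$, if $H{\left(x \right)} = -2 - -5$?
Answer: $- \frac{98}{3} \approx -32.667$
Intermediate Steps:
$H{\left(x \right)} = 3$ ($H{\left(x \right)} = -2 + 5 = 3$)
$a{\left(G,h \right)} = \frac{2}{3}$ ($a{\left(G,h \right)} = - \frac{1}{3} + \frac{3^{2}}{9} = - \frac{1}{3} + \frac{1}{9} \cdot 9 = - \frac{1}{3} + 1 = \frac{2}{3}$)
$a{\left(8,n{\left(3 \right)} \right)} \left(-49\right) = \frac{2}{3} \left(-49\right) = - \frac{98}{3}$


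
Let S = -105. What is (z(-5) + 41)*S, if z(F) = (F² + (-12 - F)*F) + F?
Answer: -10080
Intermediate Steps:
z(F) = F + F² + F*(-12 - F) (z(F) = (F² + F*(-12 - F)) + F = F + F² + F*(-12 - F))
(z(-5) + 41)*S = (-11*(-5) + 41)*(-105) = (55 + 41)*(-105) = 96*(-105) = -10080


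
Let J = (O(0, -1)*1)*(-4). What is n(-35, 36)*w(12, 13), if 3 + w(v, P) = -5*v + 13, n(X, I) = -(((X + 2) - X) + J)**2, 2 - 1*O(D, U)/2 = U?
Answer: 24200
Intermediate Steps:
O(D, U) = 4 - 2*U
J = -24 (J = ((4 - 2*(-1))*1)*(-4) = ((4 + 2)*1)*(-4) = (6*1)*(-4) = 6*(-4) = -24)
n(X, I) = -484 (n(X, I) = -(((X + 2) - X) - 24)**2 = -(((2 + X) - X) - 24)**2 = -(2 - 24)**2 = -1*(-22)**2 = -1*484 = -484)
w(v, P) = 10 - 5*v (w(v, P) = -3 + (-5*v + 13) = -3 + (13 - 5*v) = 10 - 5*v)
n(-35, 36)*w(12, 13) = -484*(10 - 5*12) = -484*(10 - 60) = -484*(-50) = 24200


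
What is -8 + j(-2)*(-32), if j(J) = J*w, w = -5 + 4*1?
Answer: -72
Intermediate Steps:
w = -1 (w = -5 + 4 = -1)
j(J) = -J (j(J) = J*(-1) = -J)
-8 + j(-2)*(-32) = -8 - 1*(-2)*(-32) = -8 + 2*(-32) = -8 - 64 = -72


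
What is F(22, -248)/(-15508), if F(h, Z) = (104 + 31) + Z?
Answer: 113/15508 ≈ 0.0072866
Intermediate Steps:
F(h, Z) = 135 + Z
F(22, -248)/(-15508) = (135 - 248)/(-15508) = -113*(-1/15508) = 113/15508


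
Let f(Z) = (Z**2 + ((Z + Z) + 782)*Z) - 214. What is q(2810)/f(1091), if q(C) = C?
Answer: 2810/4423791 ≈ 0.00063520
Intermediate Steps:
f(Z) = -214 + Z**2 + Z*(782 + 2*Z) (f(Z) = (Z**2 + (2*Z + 782)*Z) - 214 = (Z**2 + (782 + 2*Z)*Z) - 214 = (Z**2 + Z*(782 + 2*Z)) - 214 = -214 + Z**2 + Z*(782 + 2*Z))
q(2810)/f(1091) = 2810/(-214 + 3*1091**2 + 782*1091) = 2810/(-214 + 3*1190281 + 853162) = 2810/(-214 + 3570843 + 853162) = 2810/4423791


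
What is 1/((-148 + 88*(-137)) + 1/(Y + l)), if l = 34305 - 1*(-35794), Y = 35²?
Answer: -71324/870438095 ≈ -8.1940e-5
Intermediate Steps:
Y = 1225
l = 70099 (l = 34305 + 35794 = 70099)
1/((-148 + 88*(-137)) + 1/(Y + l)) = 1/((-148 + 88*(-137)) + 1/(1225 + 70099)) = 1/((-148 - 12056) + 1/71324) = 1/(-12204 + 1/71324) = 1/(-870438095/71324) = -71324/870438095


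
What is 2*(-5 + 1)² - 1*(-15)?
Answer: 47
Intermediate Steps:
2*(-5 + 1)² - 1*(-15) = 2*(-4)² + 15 = 2*16 + 15 = 32 + 15 = 47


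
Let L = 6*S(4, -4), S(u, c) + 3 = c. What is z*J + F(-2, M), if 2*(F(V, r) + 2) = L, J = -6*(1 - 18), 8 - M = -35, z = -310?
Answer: -31643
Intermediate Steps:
S(u, c) = -3 + c
M = 43 (M = 8 - 1*(-35) = 8 + 35 = 43)
J = 102 (J = -6*(-17) = 102)
L = -42 (L = 6*(-3 - 4) = 6*(-7) = -42)
F(V, r) = -23 (F(V, r) = -2 + (1/2)*(-42) = -2 - 21 = -23)
z*J + F(-2, M) = -310*102 - 23 = -31620 - 23 = -31643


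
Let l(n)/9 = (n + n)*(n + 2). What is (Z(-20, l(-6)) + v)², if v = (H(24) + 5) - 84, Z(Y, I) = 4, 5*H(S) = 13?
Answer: 131044/25 ≈ 5241.8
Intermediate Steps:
H(S) = 13/5 (H(S) = (⅕)*13 = 13/5)
l(n) = 18*n*(2 + n) (l(n) = 9*((n + n)*(n + 2)) = 9*((2*n)*(2 + n)) = 9*(2*n*(2 + n)) = 18*n*(2 + n))
v = -382/5 (v = (13/5 + 5) - 84 = 38/5 - 84 = -382/5 ≈ -76.400)
(Z(-20, l(-6)) + v)² = (4 - 382/5)² = (-362/5)² = 131044/25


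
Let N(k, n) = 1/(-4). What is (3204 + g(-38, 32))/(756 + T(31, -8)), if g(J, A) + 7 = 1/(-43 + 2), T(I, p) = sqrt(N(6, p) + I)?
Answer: 132124608/31242287 - 87384*sqrt(123)/31242287 ≈ 4.1980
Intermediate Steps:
N(k, n) = -1/4 (N(k, n) = 1*(-1/4) = -1/4)
T(I, p) = sqrt(-1/4 + I)
g(J, A) = -288/41 (g(J, A) = -7 + 1/(-43 + 2) = -7 + 1/(-41) = -7 - 1/41 = -288/41)
(3204 + g(-38, 32))/(756 + T(31, -8)) = (3204 - 288/41)/(756 + sqrt(-1 + 4*31)/2) = 131076/(41*(756 + sqrt(-1 + 124)/2)) = 131076/(41*(756 + sqrt(123)/2))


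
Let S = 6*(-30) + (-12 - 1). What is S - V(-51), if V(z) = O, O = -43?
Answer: -150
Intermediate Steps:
S = -193 (S = -180 - 13 = -193)
V(z) = -43
S - V(-51) = -193 - 1*(-43) = -193 + 43 = -150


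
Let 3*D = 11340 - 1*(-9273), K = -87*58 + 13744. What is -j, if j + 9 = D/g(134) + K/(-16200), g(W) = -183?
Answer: 23263889/494100 ≈ 47.083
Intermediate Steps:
K = 8698 (K = -5046 + 13744 = 8698)
D = 6871 (D = (11340 - 1*(-9273))/3 = (11340 + 9273)/3 = (1/3)*20613 = 6871)
j = -23263889/494100 (j = -9 + (6871/(-183) + 8698/(-16200)) = -9 + (6871*(-1/183) + 8698*(-1/16200)) = -9 + (-6871/183 - 4349/8100) = -9 - 18816989/494100 = -23263889/494100 ≈ -47.083)
-j = -1*(-23263889/494100) = 23263889/494100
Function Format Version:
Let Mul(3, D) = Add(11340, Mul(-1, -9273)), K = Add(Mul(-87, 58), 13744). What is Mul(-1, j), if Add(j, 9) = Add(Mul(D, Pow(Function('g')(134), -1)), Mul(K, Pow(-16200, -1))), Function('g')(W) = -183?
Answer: Rational(23263889, 494100) ≈ 47.083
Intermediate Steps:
K = 8698 (K = Add(-5046, 13744) = 8698)
D = 6871 (D = Mul(Rational(1, 3), Add(11340, Mul(-1, -9273))) = Mul(Rational(1, 3), Add(11340, 9273)) = Mul(Rational(1, 3), 20613) = 6871)
j = Rational(-23263889, 494100) (j = Add(-9, Add(Mul(6871, Pow(-183, -1)), Mul(8698, Pow(-16200, -1)))) = Add(-9, Add(Mul(6871, Rational(-1, 183)), Mul(8698, Rational(-1, 16200)))) = Add(-9, Add(Rational(-6871, 183), Rational(-4349, 8100))) = Add(-9, Rational(-18816989, 494100)) = Rational(-23263889, 494100) ≈ -47.083)
Mul(-1, j) = Mul(-1, Rational(-23263889, 494100)) = Rational(23263889, 494100)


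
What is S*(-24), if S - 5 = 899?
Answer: -21696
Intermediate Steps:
S = 904 (S = 5 + 899 = 904)
S*(-24) = 904*(-24) = -21696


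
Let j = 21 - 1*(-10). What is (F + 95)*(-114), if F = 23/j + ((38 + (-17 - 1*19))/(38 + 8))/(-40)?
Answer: -155640153/14260 ≈ -10914.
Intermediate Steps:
j = 31 (j = 21 + 10 = 31)
F = 21129/28520 (F = 23/31 + ((38 + (-17 - 1*19))/(38 + 8))/(-40) = 23*(1/31) + ((38 + (-17 - 19))/46)*(-1/40) = 23/31 + ((38 - 36)*(1/46))*(-1/40) = 23/31 + (2*(1/46))*(-1/40) = 23/31 + (1/23)*(-1/40) = 23/31 - 1/920 = 21129/28520 ≈ 0.74085)
(F + 95)*(-114) = (21129/28520 + 95)*(-114) = (2730529/28520)*(-114) = -155640153/14260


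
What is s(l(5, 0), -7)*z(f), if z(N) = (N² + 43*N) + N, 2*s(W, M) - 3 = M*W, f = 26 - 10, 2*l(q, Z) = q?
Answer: -6960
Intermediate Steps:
l(q, Z) = q/2
f = 16
s(W, M) = 3/2 + M*W/2 (s(W, M) = 3/2 + (M*W)/2 = 3/2 + M*W/2)
z(N) = N² + 44*N
s(l(5, 0), -7)*z(f) = (3/2 + (½)*(-7)*((½)*5))*(16*(44 + 16)) = (3/2 + (½)*(-7)*(5/2))*(16*60) = (3/2 - 35/4)*960 = -29/4*960 = -6960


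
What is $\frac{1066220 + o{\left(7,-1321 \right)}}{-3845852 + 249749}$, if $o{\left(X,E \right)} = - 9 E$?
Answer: $- \frac{1078109}{3596103} \approx -0.2998$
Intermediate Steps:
$\frac{1066220 + o{\left(7,-1321 \right)}}{-3845852 + 249749} = \frac{1066220 - -11889}{-3845852 + 249749} = \frac{1066220 + 11889}{-3596103} = 1078109 \left(- \frac{1}{3596103}\right) = - \frac{1078109}{3596103}$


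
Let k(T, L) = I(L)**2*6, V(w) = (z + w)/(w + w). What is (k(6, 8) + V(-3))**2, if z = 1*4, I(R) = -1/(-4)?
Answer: 25/576 ≈ 0.043403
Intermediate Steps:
I(R) = 1/4 (I(R) = -1*(-1/4) = 1/4)
z = 4
V(w) = (4 + w)/(2*w) (V(w) = (4 + w)/(w + w) = (4 + w)/((2*w)) = (4 + w)*(1/(2*w)) = (4 + w)/(2*w))
k(T, L) = 3/8 (k(T, L) = (1/4)**2*6 = (1/16)*6 = 3/8)
(k(6, 8) + V(-3))**2 = (3/8 + (1/2)*(4 - 3)/(-3))**2 = (3/8 + (1/2)*(-1/3)*1)**2 = (3/8 - 1/6)**2 = (5/24)**2 = 25/576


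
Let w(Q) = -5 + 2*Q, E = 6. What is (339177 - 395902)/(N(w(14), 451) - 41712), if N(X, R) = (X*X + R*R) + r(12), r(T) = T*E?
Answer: -11345/32458 ≈ -0.34953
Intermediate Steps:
r(T) = 6*T (r(T) = T*6 = 6*T)
N(X, R) = 72 + R**2 + X**2 (N(X, R) = (X*X + R*R) + 6*12 = (X**2 + R**2) + 72 = (R**2 + X**2) + 72 = 72 + R**2 + X**2)
(339177 - 395902)/(N(w(14), 451) - 41712) = (339177 - 395902)/((72 + 451**2 + (-5 + 2*14)**2) - 41712) = -56725/((72 + 203401 + (-5 + 28)**2) - 41712) = -56725/((72 + 203401 + 23**2) - 41712) = -56725/((72 + 203401 + 529) - 41712) = -56725/(204002 - 41712) = -56725/162290 = -56725*1/162290 = -11345/32458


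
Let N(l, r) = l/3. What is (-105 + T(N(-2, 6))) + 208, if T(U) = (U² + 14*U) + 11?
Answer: 946/9 ≈ 105.11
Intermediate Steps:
N(l, r) = l/3 (N(l, r) = l*(⅓) = l/3)
T(U) = 11 + U² + 14*U
(-105 + T(N(-2, 6))) + 208 = (-105 + (11 + ((⅓)*(-2))² + 14*((⅓)*(-2)))) + 208 = (-105 + (11 + (-⅔)² + 14*(-⅔))) + 208 = (-105 + (11 + 4/9 - 28/3)) + 208 = (-105 + 19/9) + 208 = -926/9 + 208 = 946/9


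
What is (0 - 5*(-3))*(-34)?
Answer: -510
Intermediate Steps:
(0 - 5*(-3))*(-34) = (0 + 15)*(-34) = 15*(-34) = -510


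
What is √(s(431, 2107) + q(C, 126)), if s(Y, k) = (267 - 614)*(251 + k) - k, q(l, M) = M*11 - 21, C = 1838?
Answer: 2*I*√204742 ≈ 904.97*I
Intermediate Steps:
q(l, M) = -21 + 11*M (q(l, M) = 11*M - 21 = -21 + 11*M)
s(Y, k) = -87097 - 348*k (s(Y, k) = -347*(251 + k) - k = (-87097 - 347*k) - k = -87097 - 348*k)
√(s(431, 2107) + q(C, 126)) = √((-87097 - 348*2107) + (-21 + 11*126)) = √((-87097 - 733236) + (-21 + 1386)) = √(-820333 + 1365) = √(-818968) = 2*I*√204742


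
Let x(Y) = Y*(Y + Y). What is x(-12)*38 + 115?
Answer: 11059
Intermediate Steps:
x(Y) = 2*Y² (x(Y) = Y*(2*Y) = 2*Y²)
x(-12)*38 + 115 = (2*(-12)²)*38 + 115 = (2*144)*38 + 115 = 288*38 + 115 = 10944 + 115 = 11059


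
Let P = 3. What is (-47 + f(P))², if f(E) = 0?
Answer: 2209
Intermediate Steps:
(-47 + f(P))² = (-47 + 0)² = (-47)² = 2209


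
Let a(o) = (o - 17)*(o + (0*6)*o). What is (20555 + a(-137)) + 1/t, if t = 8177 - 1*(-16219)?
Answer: 1016166589/24396 ≈ 41653.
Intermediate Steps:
t = 24396 (t = 8177 + 16219 = 24396)
a(o) = o*(-17 + o) (a(o) = (-17 + o)*(o + 0*o) = (-17 + o)*(o + 0) = (-17 + o)*o = o*(-17 + o))
(20555 + a(-137)) + 1/t = (20555 - 137*(-17 - 137)) + 1/24396 = (20555 - 137*(-154)) + 1/24396 = (20555 + 21098) + 1/24396 = 41653 + 1/24396 = 1016166589/24396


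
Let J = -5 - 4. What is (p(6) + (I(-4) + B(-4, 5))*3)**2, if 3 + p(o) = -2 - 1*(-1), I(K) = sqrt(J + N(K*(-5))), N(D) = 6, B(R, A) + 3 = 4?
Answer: (1 - 3*I*sqrt(3))**2 ≈ -26.0 - 10.392*I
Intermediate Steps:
B(R, A) = 1 (B(R, A) = -3 + 4 = 1)
J = -9
I(K) = I*sqrt(3) (I(K) = sqrt(-9 + 6) = sqrt(-3) = I*sqrt(3))
p(o) = -4 (p(o) = -3 + (-2 - 1*(-1)) = -3 + (-2 + 1) = -3 - 1 = -4)
(p(6) + (I(-4) + B(-4, 5))*3)**2 = (-4 + (I*sqrt(3) + 1)*3)**2 = (-4 + (1 + I*sqrt(3))*3)**2 = (-4 + (3 + 3*I*sqrt(3)))**2 = (-1 + 3*I*sqrt(3))**2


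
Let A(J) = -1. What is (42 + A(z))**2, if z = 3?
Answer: 1681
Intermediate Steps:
(42 + A(z))**2 = (42 - 1)**2 = 41**2 = 1681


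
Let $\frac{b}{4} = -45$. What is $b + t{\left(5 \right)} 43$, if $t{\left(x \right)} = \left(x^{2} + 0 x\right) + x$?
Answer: $1110$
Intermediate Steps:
$t{\left(x \right)} = x + x^{2}$ ($t{\left(x \right)} = \left(x^{2} + 0\right) + x = x^{2} + x = x + x^{2}$)
$b = -180$ ($b = 4 \left(-45\right) = -180$)
$b + t{\left(5 \right)} 43 = -180 + 5 \left(1 + 5\right) 43 = -180 + 5 \cdot 6 \cdot 43 = -180 + 30 \cdot 43 = -180 + 1290 = 1110$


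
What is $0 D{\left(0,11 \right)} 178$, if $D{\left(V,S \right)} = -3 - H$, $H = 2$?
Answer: $0$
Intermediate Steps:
$D{\left(V,S \right)} = -5$ ($D{\left(V,S \right)} = -3 - 2 = -5$)
$0 D{\left(0,11 \right)} 178 = 0 \left(-5\right) 178 = 0 \cdot 178 = 0$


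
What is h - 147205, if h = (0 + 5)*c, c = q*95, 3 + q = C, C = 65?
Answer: -117755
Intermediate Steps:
q = 62 (q = -3 + 65 = 62)
c = 5890 (c = 62*95 = 5890)
h = 29450 (h = (0 + 5)*5890 = 5*5890 = 29450)
h - 147205 = 29450 - 147205 = -117755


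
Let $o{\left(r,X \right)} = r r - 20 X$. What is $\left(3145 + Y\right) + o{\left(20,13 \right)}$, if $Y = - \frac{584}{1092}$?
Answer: $\frac{896659}{273} \approx 3284.5$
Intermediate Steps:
$o{\left(r,X \right)} = r^{2} - 20 X$
$Y = - \frac{146}{273}$ ($Y = \left(-584\right) \frac{1}{1092} = - \frac{146}{273} \approx -0.5348$)
$\left(3145 + Y\right) + o{\left(20,13 \right)} = \left(3145 - \frac{146}{273}\right) + \left(20^{2} - 260\right) = \frac{858439}{273} + \left(400 - 260\right) = \frac{858439}{273} + 140 = \frac{896659}{273}$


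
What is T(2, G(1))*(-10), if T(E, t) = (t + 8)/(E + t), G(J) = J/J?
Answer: -30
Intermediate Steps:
G(J) = 1
T(E, t) = (8 + t)/(E + t)
T(2, G(1))*(-10) = ((8 + 1)/(2 + 1))*(-10) = (9/3)*(-10) = ((⅓)*9)*(-10) = 3*(-10) = -30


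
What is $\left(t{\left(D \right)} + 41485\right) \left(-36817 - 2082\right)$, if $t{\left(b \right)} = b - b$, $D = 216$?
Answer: $-1613725015$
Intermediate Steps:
$t{\left(b \right)} = 0$
$\left(t{\left(D \right)} + 41485\right) \left(-36817 - 2082\right) = \left(0 + 41485\right) \left(-36817 - 2082\right) = 41485 \left(-38899\right) = -1613725015$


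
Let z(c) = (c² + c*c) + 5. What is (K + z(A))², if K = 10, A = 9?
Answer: 31329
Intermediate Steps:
z(c) = 5 + 2*c² (z(c) = (c² + c²) + 5 = 2*c² + 5 = 5 + 2*c²)
(K + z(A))² = (10 + (5 + 2*9²))² = (10 + (5 + 2*81))² = (10 + (5 + 162))² = (10 + 167)² = 177² = 31329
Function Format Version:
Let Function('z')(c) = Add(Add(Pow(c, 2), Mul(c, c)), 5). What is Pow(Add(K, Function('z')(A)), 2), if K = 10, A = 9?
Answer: 31329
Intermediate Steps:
Function('z')(c) = Add(5, Mul(2, Pow(c, 2))) (Function('z')(c) = Add(Add(Pow(c, 2), Pow(c, 2)), 5) = Add(Mul(2, Pow(c, 2)), 5) = Add(5, Mul(2, Pow(c, 2))))
Pow(Add(K, Function('z')(A)), 2) = Pow(Add(10, Add(5, Mul(2, Pow(9, 2)))), 2) = Pow(Add(10, Add(5, Mul(2, 81))), 2) = Pow(Add(10, Add(5, 162)), 2) = Pow(Add(10, 167), 2) = Pow(177, 2) = 31329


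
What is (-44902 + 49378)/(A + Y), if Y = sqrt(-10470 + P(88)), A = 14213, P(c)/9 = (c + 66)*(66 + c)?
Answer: 63617388/201806395 - 4476*sqrt(202974)/201806395 ≈ 0.30525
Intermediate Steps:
P(c) = 9*(66 + c)**2 (P(c) = 9*((c + 66)*(66 + c)) = 9*((66 + c)*(66 + c)) = 9*(66 + c)**2)
Y = sqrt(202974) (Y = sqrt(-10470 + 9*(66 + 88)**2) = sqrt(-10470 + 9*154**2) = sqrt(-10470 + 9*23716) = sqrt(-10470 + 213444) = sqrt(202974) ≈ 450.53)
(-44902 + 49378)/(A + Y) = (-44902 + 49378)/(14213 + sqrt(202974)) = 4476/(14213 + sqrt(202974))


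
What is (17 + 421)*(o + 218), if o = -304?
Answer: -37668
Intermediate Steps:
(17 + 421)*(o + 218) = (17 + 421)*(-304 + 218) = 438*(-86) = -37668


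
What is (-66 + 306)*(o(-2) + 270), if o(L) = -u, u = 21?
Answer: 59760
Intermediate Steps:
o(L) = -21 (o(L) = -1*21 = -21)
(-66 + 306)*(o(-2) + 270) = (-66 + 306)*(-21 + 270) = 240*249 = 59760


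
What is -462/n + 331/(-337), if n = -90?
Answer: 20984/5055 ≈ 4.1511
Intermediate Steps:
-462/n + 331/(-337) = -462/(-90) + 331/(-337) = -462*(-1/90) + 331*(-1/337) = 77/15 - 331/337 = 20984/5055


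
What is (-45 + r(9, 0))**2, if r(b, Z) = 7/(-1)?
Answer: 2704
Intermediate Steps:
r(b, Z) = -7 (r(b, Z) = 7*(-1) = -7)
(-45 + r(9, 0))**2 = (-45 - 7)**2 = (-52)**2 = 2704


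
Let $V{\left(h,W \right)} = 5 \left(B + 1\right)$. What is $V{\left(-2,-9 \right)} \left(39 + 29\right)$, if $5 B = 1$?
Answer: $408$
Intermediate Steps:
$B = \frac{1}{5}$ ($B = \frac{1}{5} \cdot 1 = \frac{1}{5} \approx 0.2$)
$V{\left(h,W \right)} = 6$ ($V{\left(h,W \right)} = 5 \left(\frac{1}{5} + 1\right) = 5 \cdot \frac{6}{5} = 6$)
$V{\left(-2,-9 \right)} \left(39 + 29\right) = 6 \left(39 + 29\right) = 6 \cdot 68 = 408$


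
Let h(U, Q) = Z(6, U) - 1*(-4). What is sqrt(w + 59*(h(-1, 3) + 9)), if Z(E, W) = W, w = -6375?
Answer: I*sqrt(5667) ≈ 75.28*I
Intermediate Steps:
h(U, Q) = 4 + U (h(U, Q) = U - 1*(-4) = U + 4 = 4 + U)
sqrt(w + 59*(h(-1, 3) + 9)) = sqrt(-6375 + 59*((4 - 1) + 9)) = sqrt(-6375 + 59*(3 + 9)) = sqrt(-6375 + 59*12) = sqrt(-6375 + 708) = sqrt(-5667) = I*sqrt(5667)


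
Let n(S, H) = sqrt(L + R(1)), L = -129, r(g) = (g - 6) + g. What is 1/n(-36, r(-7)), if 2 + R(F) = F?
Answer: -I*sqrt(130)/130 ≈ -0.087706*I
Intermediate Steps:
r(g) = -6 + 2*g (r(g) = (-6 + g) + g = -6 + 2*g)
R(F) = -2 + F
n(S, H) = I*sqrt(130) (n(S, H) = sqrt(-129 + (-2 + 1)) = sqrt(-129 - 1) = sqrt(-130) = I*sqrt(130))
1/n(-36, r(-7)) = 1/(I*sqrt(130)) = -I*sqrt(130)/130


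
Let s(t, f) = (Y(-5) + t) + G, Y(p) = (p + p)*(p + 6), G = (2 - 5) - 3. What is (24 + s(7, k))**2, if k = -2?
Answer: 225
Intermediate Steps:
G = -6 (G = -3 - 3 = -6)
Y(p) = 2*p*(6 + p) (Y(p) = (2*p)*(6 + p) = 2*p*(6 + p))
s(t, f) = -16 + t (s(t, f) = (2*(-5)*(6 - 5) + t) - 6 = (2*(-5)*1 + t) - 6 = (-10 + t) - 6 = -16 + t)
(24 + s(7, k))**2 = (24 + (-16 + 7))**2 = (24 - 9)**2 = 15**2 = 225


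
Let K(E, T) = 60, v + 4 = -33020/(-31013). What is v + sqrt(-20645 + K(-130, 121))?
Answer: -91032/31013 + I*sqrt(20585) ≈ -2.9353 + 143.47*I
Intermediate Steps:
v = -91032/31013 (v = -4 - 33020/(-31013) = -4 - 33020*(-1/31013) = -4 + 33020/31013 = -91032/31013 ≈ -2.9353)
v + sqrt(-20645 + K(-130, 121)) = -91032/31013 + sqrt(-20645 + 60) = -91032/31013 + sqrt(-20585) = -91032/31013 + I*sqrt(20585)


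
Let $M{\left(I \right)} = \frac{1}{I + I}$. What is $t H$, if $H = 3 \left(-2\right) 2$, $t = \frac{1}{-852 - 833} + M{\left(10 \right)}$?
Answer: $- \frac{999}{1685} \approx -0.59288$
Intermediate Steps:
$M{\left(I \right)} = \frac{1}{2 I}$
$t = \frac{333}{6740}$ ($t = \frac{1}{-852 - 833} + \frac{1}{2 \cdot 10} = \frac{1}{-1685} + \frac{1}{2} \cdot \frac{1}{10} = - \frac{1}{1685} + \frac{1}{20} = \frac{333}{6740} \approx 0.049407$)
$H = -12$ ($H = \left(-6\right) 2 = -12$)
$t H = \frac{333}{6740} \left(-12\right) = - \frac{999}{1685}$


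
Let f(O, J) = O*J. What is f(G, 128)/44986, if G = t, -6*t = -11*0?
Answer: 0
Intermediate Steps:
t = 0 (t = -(-11)*0/6 = -⅙*0 = 0)
G = 0
f(O, J) = J*O
f(G, 128)/44986 = (128*0)/44986 = 0*(1/44986) = 0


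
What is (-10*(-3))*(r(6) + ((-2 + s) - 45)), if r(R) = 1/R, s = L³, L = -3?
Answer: -2215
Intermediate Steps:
s = -27 (s = (-3)³ = -27)
(-10*(-3))*(r(6) + ((-2 + s) - 45)) = (-10*(-3))*(1/6 + ((-2 - 27) - 45)) = 30*(⅙ + (-29 - 45)) = 30*(⅙ - 74) = 30*(-443/6) = -2215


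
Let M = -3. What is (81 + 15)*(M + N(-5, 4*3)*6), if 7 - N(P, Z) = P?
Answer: 6624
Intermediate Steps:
N(P, Z) = 7 - P
(81 + 15)*(M + N(-5, 4*3)*6) = (81 + 15)*(-3 + (7 - 1*(-5))*6) = 96*(-3 + (7 + 5)*6) = 96*(-3 + 12*6) = 96*(-3 + 72) = 96*69 = 6624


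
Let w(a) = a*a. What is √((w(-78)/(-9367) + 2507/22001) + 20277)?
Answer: 2*√4393615436486821813/29440481 ≈ 142.40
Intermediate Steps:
w(a) = a²
√((w(-78)/(-9367) + 2507/22001) + 20277) = √(((-78)²/(-9367) + 2507/22001) + 20277) = √((6084*(-1/9367) + 2507*(1/22001)) + 20277) = √((-6084/9367 + 2507/22001) + 20277) = √(-110371015/206083367 + 20277) = √(4178642061644/206083367) = 2*√4393615436486821813/29440481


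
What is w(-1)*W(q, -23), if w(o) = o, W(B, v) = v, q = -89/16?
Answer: 23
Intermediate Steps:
q = -89/16 (q = -89*1/16 = -89/16 ≈ -5.5625)
w(-1)*W(q, -23) = -1*(-23) = 23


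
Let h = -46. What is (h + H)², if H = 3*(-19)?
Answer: 10609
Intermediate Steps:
H = -57
(h + H)² = (-46 - 57)² = (-103)² = 10609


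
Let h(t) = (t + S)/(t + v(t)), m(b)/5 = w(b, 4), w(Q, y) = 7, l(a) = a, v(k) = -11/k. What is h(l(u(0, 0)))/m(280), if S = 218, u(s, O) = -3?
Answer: 129/14 ≈ 9.2143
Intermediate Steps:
m(b) = 35 (m(b) = 5*7 = 35)
h(t) = (218 + t)/(t - 11/t) (h(t) = (t + 218)/(t - 11/t) = (218 + t)/(t - 11/t))
h(l(u(0, 0)))/m(280) = -3*(218 - 3)/(-11 + (-3)**2)/35 = -3*215/(-11 + 9)*(1/35) = -3*215/(-2)*(1/35) = -3*(-1/2)*215*(1/35) = (645/2)*(1/35) = 129/14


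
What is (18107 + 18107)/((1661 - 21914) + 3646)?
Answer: -36214/16607 ≈ -2.1806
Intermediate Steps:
(18107 + 18107)/((1661 - 21914) + 3646) = 36214/(-20253 + 3646) = 36214/(-16607) = 36214*(-1/16607) = -36214/16607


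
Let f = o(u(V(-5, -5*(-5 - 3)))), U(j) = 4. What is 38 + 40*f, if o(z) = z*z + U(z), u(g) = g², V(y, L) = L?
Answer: 102400198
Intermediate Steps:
o(z) = 4 + z² (o(z) = z*z + 4 = z² + 4 = 4 + z²)
f = 2560004 (f = 4 + ((-5*(-5 - 3))²)² = 4 + ((-5*(-8))²)² = 4 + (40²)² = 4 + 1600² = 4 + 2560000 = 2560004)
38 + 40*f = 38 + 40*2560004 = 38 + 102400160 = 102400198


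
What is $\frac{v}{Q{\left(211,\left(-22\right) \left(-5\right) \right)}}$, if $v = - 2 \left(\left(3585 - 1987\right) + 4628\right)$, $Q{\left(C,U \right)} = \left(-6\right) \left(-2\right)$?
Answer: $- \frac{3113}{3} \approx -1037.7$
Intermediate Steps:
$Q{\left(C,U \right)} = 12$
$v = -12452$ ($v = - 2 \left(1598 + 4628\right) = \left(-2\right) 6226 = -12452$)
$\frac{v}{Q{\left(211,\left(-22\right) \left(-5\right) \right)}} = - \frac{12452}{12} = \left(-12452\right) \frac{1}{12} = - \frac{3113}{3}$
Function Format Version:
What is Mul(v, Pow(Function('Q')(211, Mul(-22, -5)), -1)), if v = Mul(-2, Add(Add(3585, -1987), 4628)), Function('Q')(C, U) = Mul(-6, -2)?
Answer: Rational(-3113, 3) ≈ -1037.7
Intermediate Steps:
Function('Q')(C, U) = 12
v = -12452 (v = Mul(-2, Add(1598, 4628)) = Mul(-2, 6226) = -12452)
Mul(v, Pow(Function('Q')(211, Mul(-22, -5)), -1)) = Mul(-12452, Pow(12, -1)) = Mul(-12452, Rational(1, 12)) = Rational(-3113, 3)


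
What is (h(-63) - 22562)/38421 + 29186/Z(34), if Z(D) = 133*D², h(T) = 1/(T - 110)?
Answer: -203059438429/510968640042 ≈ -0.39740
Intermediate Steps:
h(T) = 1/(-110 + T)
(h(-63) - 22562)/38421 + 29186/Z(34) = (1/(-110 - 63) - 22562)/38421 + 29186/((133*34²)) = (1/(-173) - 22562)*(1/38421) + 29186/((133*1156)) = (-1/173 - 22562)*(1/38421) + 29186/153748 = -3903227/173*1/38421 + 29186*(1/153748) = -3903227/6646833 + 14593/76874 = -203059438429/510968640042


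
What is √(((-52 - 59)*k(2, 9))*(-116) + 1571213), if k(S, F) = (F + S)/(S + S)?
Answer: √1606622 ≈ 1267.5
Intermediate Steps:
k(S, F) = (F + S)/(2*S) (k(S, F) = (F + S)/((2*S)) = (F + S)*(1/(2*S)) = (F + S)/(2*S))
√(((-52 - 59)*k(2, 9))*(-116) + 1571213) = √(((-52 - 59)*((½)*(9 + 2)/2))*(-116) + 1571213) = √(-111*11/(2*2)*(-116) + 1571213) = √(-111*11/4*(-116) + 1571213) = √(-1221/4*(-116) + 1571213) = √(35409 + 1571213) = √1606622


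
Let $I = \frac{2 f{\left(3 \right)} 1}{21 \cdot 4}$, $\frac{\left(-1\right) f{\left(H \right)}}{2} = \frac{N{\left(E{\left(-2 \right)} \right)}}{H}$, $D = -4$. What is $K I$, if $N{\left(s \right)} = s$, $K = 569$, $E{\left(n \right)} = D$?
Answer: $\frac{2276}{63} \approx 36.127$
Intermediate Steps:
$E{\left(n \right)} = -4$
$f{\left(H \right)} = \frac{8}{H}$ ($f{\left(H \right)} = - 2 \left(- \frac{4}{H}\right) = \frac{8}{H}$)
$I = \frac{4}{63}$ ($I = \frac{2 \cdot \frac{8}{3} \cdot 1}{21 \cdot 4} = \frac{2 \cdot 8 \cdot \frac{1}{3} \cdot 1}{84} = 2 \cdot \frac{8}{3} \cdot 1 \cdot \frac{1}{84} = \frac{16}{3} \cdot 1 \cdot \frac{1}{84} = \frac{16}{3} \cdot \frac{1}{84} = \frac{4}{63} \approx 0.063492$)
$K I = 569 \cdot \frac{4}{63} = \frac{2276}{63}$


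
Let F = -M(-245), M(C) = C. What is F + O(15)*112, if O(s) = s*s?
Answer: 25445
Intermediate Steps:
O(s) = s**2
F = 245 (F = -1*(-245) = 245)
F + O(15)*112 = 245 + 15**2*112 = 245 + 225*112 = 245 + 25200 = 25445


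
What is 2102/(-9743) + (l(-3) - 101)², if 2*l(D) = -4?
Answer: 103361385/9743 ≈ 10609.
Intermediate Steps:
l(D) = -2 (l(D) = (½)*(-4) = -2)
2102/(-9743) + (l(-3) - 101)² = 2102/(-9743) + (-2 - 101)² = 2102*(-1/9743) + (-103)² = -2102/9743 + 10609 = 103361385/9743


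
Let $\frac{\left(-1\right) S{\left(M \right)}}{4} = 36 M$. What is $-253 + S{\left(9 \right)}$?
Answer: $-1549$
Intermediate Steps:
$S{\left(M \right)} = - 144 M$ ($S{\left(M \right)} = - 4 \cdot 36 M = - 144 M$)
$-253 + S{\left(9 \right)} = -253 - 1296 = -1549$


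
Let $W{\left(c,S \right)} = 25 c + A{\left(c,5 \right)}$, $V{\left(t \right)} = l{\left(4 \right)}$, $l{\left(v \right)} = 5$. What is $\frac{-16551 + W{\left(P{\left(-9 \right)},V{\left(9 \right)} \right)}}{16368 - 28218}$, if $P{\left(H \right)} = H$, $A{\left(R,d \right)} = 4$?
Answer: $\frac{8386}{5925} \approx 1.4154$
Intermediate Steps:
$V{\left(t \right)} = 5$
$W{\left(c,S \right)} = 4 + 25 c$ ($W{\left(c,S \right)} = 25 c + 4 = 4 + 25 c$)
$\frac{-16551 + W{\left(P{\left(-9 \right)},V{\left(9 \right)} \right)}}{16368 - 28218} = \frac{-16551 + \left(4 + 25 \left(-9\right)\right)}{16368 - 28218} = \frac{-16551 + \left(4 - 225\right)}{-11850} = \left(-16551 - 221\right) \left(- \frac{1}{11850}\right) = \left(-16772\right) \left(- \frac{1}{11850}\right) = \frac{8386}{5925}$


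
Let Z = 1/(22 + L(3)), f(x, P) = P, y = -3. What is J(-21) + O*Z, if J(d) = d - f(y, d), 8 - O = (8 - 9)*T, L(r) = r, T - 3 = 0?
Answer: 11/25 ≈ 0.44000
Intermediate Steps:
T = 3 (T = 3 + 0 = 3)
O = 11 (O = 8 - (8 - 9)*3 = 8 - (-1)*3 = 8 - 1*(-3) = 8 + 3 = 11)
J(d) = 0 (J(d) = d - d = 0)
Z = 1/25 (Z = 1/(22 + 3) = 1/25 ≈ 0.040000)
J(-21) + O*Z = 0 + 11*(1/25) = 0 + 11/25 = 11/25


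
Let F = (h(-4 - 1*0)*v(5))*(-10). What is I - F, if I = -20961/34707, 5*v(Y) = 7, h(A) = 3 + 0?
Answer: 478911/11569 ≈ 41.396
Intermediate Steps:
h(A) = 3
v(Y) = 7/5 (v(Y) = (⅕)*7 = 7/5)
I = -6987/11569 (I = -20961*1/34707 = -6987/11569 ≈ -0.60394)
F = -42 (F = (3*(7/5))*(-10) = (21/5)*(-10) = -42)
I - F = -6987/11569 - 1*(-42) = -6987/11569 + 42 = 478911/11569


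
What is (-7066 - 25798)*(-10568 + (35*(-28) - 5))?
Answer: 379677792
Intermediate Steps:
(-7066 - 25798)*(-10568 + (35*(-28) - 5)) = -32864*(-10568 + (-980 - 5)) = -32864*(-10568 - 985) = -32864*(-11553) = 379677792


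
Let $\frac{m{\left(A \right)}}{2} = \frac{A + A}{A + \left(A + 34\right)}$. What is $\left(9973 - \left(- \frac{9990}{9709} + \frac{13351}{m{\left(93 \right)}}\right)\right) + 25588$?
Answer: $\frac{24980904482}{902937} \approx 27666.0$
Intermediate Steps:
$m{\left(A \right)} = \frac{4 A}{34 + 2 A}$ ($m{\left(A \right)} = 2 \frac{A + A}{A + \left(A + 34\right)} = 2 \frac{2 A}{A + \left(34 + A\right)} = 2 \frac{2 A}{34 + 2 A} = \frac{4 A}{34 + 2 A}$)
$\left(9973 - \left(- \frac{9990}{9709} + \frac{13351}{m{\left(93 \right)}}\right)\right) + 25588 = \left(9973 - \left(- \frac{9990}{9709} + \frac{734305}{93}\right)\right) + 25588 = \left(9973 - \left(- \frac{9990}{9709} + \frac{13351}{2 \cdot 93 \cdot \frac{1}{110}}\right)\right) + 25588 = \left(9973 + \left(- \frac{13351}{2 \cdot 93 \cdot \frac{1}{110}} + \frac{9990}{9709}\right)\right) + 25588 = \left(9973 + \left(- \frac{13351}{\frac{93}{55}} + \frac{9990}{9709}\right)\right) + 25588 = \left(9973 + \left(\left(-13351\right) \frac{55}{93} + \frac{9990}{9709}\right)\right) + 25588 = \left(9973 + \left(- \frac{734305}{93} + \frac{9990}{9709}\right)\right) + 25588 = \left(9973 - \frac{7128438175}{902937}\right) + 25588 = \frac{1876552526}{902937} + 25588 = \frac{24980904482}{902937}$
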